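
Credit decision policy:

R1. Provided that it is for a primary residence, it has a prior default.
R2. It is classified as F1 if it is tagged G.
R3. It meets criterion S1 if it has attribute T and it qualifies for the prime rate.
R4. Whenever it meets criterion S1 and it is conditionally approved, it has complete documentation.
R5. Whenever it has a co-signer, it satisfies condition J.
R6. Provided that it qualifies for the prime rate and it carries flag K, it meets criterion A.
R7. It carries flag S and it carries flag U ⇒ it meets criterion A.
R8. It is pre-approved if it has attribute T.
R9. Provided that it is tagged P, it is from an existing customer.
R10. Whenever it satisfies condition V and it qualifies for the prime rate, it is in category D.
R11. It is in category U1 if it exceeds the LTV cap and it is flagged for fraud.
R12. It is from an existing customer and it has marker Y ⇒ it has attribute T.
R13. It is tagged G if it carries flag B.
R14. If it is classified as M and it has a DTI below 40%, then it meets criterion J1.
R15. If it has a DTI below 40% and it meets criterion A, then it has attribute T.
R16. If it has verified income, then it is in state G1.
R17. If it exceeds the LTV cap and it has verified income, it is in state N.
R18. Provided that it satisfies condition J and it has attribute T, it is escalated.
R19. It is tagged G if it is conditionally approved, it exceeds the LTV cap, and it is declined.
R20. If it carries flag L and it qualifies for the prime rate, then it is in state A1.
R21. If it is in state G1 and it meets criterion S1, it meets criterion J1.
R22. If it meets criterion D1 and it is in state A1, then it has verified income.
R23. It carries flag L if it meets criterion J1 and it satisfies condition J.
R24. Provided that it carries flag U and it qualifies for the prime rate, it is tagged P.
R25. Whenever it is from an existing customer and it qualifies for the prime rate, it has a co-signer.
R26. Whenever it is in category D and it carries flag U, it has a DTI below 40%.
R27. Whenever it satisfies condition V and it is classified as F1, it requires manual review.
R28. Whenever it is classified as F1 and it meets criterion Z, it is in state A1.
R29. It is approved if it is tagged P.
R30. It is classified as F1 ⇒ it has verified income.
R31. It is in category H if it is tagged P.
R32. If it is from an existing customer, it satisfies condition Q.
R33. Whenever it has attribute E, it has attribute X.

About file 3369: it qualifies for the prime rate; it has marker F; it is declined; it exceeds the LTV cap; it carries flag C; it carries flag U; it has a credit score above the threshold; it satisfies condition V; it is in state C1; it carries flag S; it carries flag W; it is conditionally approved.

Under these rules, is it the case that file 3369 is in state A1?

Yes

By R7 (it carries flag S, it carries flag U): it meets criterion A.
By R10 (it satisfies condition V, it qualifies for the prime rate): it is in category D.
By R19 (it is conditionally approved, it exceeds the LTV cap, it is declined): it is tagged G.
By R24 (it carries flag U, it qualifies for the prime rate): it is tagged P.
By R26 (it is in category D, it carries flag U): it has a DTI below 40%.
By R2 (it is tagged G): it is classified as F1.
By R9 (it is tagged P): it is from an existing customer.
By R15 (it has a DTI below 40%, it meets criterion A): it has attribute T.
By R25 (it is from an existing customer, it qualifies for the prime rate): it has a co-signer.
By R30 (it is classified as F1): it has verified income.
By R3 (it has attribute T, it qualifies for the prime rate): it meets criterion S1.
By R5 (it has a co-signer): it satisfies condition J.
By R16 (it has verified income): it is in state G1.
By R21 (it is in state G1, it meets criterion S1): it meets criterion J1.
By R23 (it meets criterion J1, it satisfies condition J): it carries flag L.
By R20 (it carries flag L, it qualifies for the prime rate): it is in state A1.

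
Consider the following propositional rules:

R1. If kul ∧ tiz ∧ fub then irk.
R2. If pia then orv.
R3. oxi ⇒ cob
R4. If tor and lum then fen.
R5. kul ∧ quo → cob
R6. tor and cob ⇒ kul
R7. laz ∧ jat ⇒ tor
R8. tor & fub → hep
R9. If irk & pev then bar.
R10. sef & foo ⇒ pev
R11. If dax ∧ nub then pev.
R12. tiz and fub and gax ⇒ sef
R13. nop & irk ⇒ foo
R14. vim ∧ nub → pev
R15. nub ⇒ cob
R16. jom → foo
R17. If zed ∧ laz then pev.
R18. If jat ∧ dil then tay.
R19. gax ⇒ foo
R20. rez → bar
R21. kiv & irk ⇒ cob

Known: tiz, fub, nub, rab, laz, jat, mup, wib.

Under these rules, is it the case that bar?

Forward chaining from the given facts derives: tor, hep, cob, kul, irk.
Rules concluding bar: R9 needs pev; R20 needs rez — none of these are established.

No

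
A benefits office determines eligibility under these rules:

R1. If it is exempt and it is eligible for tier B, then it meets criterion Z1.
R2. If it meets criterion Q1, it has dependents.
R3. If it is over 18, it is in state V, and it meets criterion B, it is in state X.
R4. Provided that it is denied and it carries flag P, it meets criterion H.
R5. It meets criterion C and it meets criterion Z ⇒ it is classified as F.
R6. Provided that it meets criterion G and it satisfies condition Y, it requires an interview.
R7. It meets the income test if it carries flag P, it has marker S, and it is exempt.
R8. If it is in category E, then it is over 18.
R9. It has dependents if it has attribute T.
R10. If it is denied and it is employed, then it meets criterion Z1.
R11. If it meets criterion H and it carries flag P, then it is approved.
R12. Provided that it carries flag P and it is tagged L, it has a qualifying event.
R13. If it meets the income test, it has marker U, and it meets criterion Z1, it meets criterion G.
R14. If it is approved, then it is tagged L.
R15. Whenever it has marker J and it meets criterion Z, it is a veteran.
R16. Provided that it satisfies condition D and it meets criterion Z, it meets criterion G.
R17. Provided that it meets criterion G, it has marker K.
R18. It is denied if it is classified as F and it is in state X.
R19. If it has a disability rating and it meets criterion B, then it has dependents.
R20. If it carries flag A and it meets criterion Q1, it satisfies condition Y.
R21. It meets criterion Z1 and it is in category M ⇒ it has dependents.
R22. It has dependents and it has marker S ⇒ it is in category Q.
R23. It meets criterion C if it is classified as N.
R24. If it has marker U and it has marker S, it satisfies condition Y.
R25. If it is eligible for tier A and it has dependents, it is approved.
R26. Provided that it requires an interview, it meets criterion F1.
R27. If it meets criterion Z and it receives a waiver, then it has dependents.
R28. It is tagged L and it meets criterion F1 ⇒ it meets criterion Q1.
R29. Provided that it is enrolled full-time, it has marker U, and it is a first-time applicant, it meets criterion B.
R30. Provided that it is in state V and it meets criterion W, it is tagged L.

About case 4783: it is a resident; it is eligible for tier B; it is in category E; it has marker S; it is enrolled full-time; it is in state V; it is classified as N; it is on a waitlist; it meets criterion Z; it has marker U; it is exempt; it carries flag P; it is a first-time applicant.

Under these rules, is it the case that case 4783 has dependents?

Yes

By R1 (it is exempt, it is eligible for tier B): it meets criterion Z1.
By R7 (it carries flag P, it has marker S, it is exempt): it meets the income test.
By R8 (it is in category E): it is over 18.
By R13 (it meets the income test, it has marker U, it meets criterion Z1): it meets criterion G.
By R23 (it is classified as N): it meets criterion C.
By R24 (it has marker U, it has marker S): it satisfies condition Y.
By R29 (it is enrolled full-time, it has marker U, it is a first-time applicant): it meets criterion B.
By R3 (it is over 18, it is in state V, it meets criterion B): it is in state X.
By R5 (it meets criterion C, it meets criterion Z): it is classified as F.
By R6 (it meets criterion G, it satisfies condition Y): it requires an interview.
By R18 (it is classified as F, it is in state X): it is denied.
By R26 (it requires an interview): it meets criterion F1.
By R4 (it is denied, it carries flag P): it meets criterion H.
By R11 (it meets criterion H, it carries flag P): it is approved.
By R14 (it is approved): it is tagged L.
By R28 (it is tagged L, it meets criterion F1): it meets criterion Q1.
By R2 (it meets criterion Q1): it has dependents.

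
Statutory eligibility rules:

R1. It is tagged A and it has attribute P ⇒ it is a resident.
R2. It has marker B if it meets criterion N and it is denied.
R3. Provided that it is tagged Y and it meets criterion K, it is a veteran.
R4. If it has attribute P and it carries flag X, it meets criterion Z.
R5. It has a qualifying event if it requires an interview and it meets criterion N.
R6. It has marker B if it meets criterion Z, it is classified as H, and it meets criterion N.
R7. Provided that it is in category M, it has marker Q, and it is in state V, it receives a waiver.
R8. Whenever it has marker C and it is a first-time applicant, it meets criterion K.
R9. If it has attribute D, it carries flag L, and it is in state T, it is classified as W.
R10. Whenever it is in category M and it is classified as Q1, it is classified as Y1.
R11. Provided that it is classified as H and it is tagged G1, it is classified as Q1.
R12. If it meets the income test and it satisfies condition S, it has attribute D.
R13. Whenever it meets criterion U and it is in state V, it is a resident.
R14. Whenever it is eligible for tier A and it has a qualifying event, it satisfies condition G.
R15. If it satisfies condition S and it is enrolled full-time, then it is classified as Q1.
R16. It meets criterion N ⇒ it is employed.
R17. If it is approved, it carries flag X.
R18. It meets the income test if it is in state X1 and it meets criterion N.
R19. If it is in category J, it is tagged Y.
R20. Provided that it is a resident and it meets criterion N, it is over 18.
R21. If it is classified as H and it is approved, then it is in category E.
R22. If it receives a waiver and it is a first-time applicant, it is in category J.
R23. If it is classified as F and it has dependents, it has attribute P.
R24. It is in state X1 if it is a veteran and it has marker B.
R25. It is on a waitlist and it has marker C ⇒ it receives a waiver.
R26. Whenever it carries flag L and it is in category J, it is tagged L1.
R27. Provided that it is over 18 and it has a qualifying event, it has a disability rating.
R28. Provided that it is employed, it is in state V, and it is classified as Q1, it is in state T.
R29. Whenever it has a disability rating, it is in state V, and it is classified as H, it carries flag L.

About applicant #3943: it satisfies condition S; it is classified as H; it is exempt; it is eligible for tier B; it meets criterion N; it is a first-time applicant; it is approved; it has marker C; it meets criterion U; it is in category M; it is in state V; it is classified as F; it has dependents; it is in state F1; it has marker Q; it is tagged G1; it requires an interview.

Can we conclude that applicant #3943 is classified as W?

Yes

By R5 (it requires an interview, it meets criterion N): it has a qualifying event.
By R7 (it is in category M, it has marker Q, it is in state V): it receives a waiver.
By R8 (it has marker C, it is a first-time applicant): it meets criterion K.
By R11 (it is classified as H, it is tagged G1): it is classified as Q1.
By R13 (it meets criterion U, it is in state V): it is a resident.
By R16 (it meets criterion N): it is employed.
By R17 (it is approved): it carries flag X.
By R20 (it is a resident, it meets criterion N): it is over 18.
By R22 (it receives a waiver, it is a first-time applicant): it is in category J.
By R23 (it is classified as F, it has dependents): it has attribute P.
By R27 (it is over 18, it has a qualifying event): it has a disability rating.
By R28 (it is employed, it is in state V, it is classified as Q1): it is in state T.
By R29 (it has a disability rating, it is in state V, it is classified as H): it carries flag L.
By R4 (it has attribute P, it carries flag X): it meets criterion Z.
By R6 (it meets criterion Z, it is classified as H, it meets criterion N): it has marker B.
By R19 (it is in category J): it is tagged Y.
By R3 (it is tagged Y, it meets criterion K): it is a veteran.
By R24 (it is a veteran, it has marker B): it is in state X1.
By R18 (it is in state X1, it meets criterion N): it meets the income test.
By R12 (it meets the income test, it satisfies condition S): it has attribute D.
By R9 (it has attribute D, it carries flag L, it is in state T): it is classified as W.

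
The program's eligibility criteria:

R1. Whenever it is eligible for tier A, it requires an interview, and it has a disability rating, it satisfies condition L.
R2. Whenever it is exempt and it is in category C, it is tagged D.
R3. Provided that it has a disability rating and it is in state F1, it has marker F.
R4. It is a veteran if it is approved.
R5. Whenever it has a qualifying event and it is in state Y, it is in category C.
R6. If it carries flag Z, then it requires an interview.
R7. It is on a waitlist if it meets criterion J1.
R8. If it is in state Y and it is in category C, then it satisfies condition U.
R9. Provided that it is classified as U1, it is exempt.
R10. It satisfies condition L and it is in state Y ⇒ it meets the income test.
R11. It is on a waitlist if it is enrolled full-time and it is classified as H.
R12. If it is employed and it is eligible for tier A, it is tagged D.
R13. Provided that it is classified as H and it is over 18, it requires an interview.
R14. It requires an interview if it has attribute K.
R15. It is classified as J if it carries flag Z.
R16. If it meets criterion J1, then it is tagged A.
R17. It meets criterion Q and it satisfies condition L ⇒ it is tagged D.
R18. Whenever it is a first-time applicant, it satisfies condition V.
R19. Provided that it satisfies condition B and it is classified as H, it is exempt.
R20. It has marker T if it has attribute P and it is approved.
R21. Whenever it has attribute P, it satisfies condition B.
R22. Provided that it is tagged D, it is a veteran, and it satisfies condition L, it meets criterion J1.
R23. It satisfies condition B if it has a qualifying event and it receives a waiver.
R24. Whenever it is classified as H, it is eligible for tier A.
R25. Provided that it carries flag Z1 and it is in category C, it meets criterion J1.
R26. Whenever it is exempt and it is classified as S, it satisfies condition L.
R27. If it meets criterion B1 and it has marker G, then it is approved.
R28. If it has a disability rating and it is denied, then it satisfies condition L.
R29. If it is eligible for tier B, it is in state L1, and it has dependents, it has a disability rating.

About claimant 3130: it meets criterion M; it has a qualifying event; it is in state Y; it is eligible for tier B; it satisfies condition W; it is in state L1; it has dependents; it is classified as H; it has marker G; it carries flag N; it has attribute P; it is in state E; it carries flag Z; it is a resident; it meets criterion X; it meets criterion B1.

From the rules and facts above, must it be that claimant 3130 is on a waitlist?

Yes

By R5 (it has a qualifying event, it is in state Y): it is in category C.
By R6 (it carries flag Z): it requires an interview.
By R21 (it has attribute P): it satisfies condition B.
By R24 (it is classified as H): it is eligible for tier A.
By R27 (it meets criterion B1, it has marker G): it is approved.
By R29 (it is eligible for tier B, it is in state L1, it has dependents): it has a disability rating.
By R1 (it is eligible for tier A, it requires an interview, it has a disability rating): it satisfies condition L.
By R4 (it is approved): it is a veteran.
By R19 (it satisfies condition B, it is classified as H): it is exempt.
By R2 (it is exempt, it is in category C): it is tagged D.
By R22 (it is tagged D, it is a veteran, it satisfies condition L): it meets criterion J1.
By R7 (it meets criterion J1): it is on a waitlist.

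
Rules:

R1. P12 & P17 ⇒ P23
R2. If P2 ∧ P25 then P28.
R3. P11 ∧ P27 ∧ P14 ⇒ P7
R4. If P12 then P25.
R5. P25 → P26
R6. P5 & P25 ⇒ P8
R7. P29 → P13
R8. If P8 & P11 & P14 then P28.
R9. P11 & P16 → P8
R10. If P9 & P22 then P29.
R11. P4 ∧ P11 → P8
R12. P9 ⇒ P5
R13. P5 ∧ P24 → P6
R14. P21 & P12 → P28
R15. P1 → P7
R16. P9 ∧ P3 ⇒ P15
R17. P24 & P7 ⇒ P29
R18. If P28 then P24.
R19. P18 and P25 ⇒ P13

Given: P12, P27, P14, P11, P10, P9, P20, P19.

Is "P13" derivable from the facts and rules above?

Yes

P7  (by R3: P11, P27, P14)
P25  (by R4: P12)
P5  (by R12: P9)
P8  (by R6: P5, P25)
P28  (by R8: P8, P11, P14)
P24  (by R18: P28)
P29  (by R17: P24, P7)
P13  (by R7: P29)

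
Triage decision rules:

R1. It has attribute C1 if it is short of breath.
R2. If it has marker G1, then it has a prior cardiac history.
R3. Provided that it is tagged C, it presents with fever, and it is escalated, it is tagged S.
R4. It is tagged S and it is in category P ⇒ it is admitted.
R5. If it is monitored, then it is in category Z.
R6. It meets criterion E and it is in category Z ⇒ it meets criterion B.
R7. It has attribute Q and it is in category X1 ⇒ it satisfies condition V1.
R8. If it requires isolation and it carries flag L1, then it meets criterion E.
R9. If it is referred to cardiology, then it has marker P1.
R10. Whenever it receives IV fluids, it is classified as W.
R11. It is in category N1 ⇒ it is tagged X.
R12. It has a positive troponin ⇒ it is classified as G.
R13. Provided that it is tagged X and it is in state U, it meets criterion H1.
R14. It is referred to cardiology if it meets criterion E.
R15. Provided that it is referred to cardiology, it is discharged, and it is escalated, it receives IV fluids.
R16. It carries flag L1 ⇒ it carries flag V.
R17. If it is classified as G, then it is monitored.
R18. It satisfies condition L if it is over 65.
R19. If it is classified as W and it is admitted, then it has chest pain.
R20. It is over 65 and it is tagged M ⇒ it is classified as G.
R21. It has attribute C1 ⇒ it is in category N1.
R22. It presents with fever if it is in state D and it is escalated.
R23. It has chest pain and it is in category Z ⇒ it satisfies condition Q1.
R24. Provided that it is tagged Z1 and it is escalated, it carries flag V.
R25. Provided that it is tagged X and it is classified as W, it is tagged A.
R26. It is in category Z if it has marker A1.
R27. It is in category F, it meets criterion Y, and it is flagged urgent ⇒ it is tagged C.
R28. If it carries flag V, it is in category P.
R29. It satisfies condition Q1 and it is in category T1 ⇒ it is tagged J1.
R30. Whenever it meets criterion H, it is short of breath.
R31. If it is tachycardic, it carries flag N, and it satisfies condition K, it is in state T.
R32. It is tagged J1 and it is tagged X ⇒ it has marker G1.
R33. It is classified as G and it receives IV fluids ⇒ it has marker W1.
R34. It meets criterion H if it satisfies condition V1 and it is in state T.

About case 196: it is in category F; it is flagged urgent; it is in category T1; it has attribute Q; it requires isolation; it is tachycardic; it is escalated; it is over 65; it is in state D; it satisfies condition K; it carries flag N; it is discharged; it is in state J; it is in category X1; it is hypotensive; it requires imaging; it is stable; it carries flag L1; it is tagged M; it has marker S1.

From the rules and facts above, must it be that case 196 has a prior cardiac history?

Forward chaining from the given facts derives: satisfies condition V1, meets criterion E, is referred to cardiology, receives IV fluids, carries flag V, satisfies condition L, is classified as G, presents with fever, is in category P, is in state T, has marker W1, meets criterion H, has marker P1, is classified as W, is monitored, is short of breath, has attribute C1, is in category Z, meets criterion B, is in category N1, is tagged X, is tagged A.
The only rule concluding "it has a prior cardiac history" is R2, which needs "it has marker G1"; that is never established.

No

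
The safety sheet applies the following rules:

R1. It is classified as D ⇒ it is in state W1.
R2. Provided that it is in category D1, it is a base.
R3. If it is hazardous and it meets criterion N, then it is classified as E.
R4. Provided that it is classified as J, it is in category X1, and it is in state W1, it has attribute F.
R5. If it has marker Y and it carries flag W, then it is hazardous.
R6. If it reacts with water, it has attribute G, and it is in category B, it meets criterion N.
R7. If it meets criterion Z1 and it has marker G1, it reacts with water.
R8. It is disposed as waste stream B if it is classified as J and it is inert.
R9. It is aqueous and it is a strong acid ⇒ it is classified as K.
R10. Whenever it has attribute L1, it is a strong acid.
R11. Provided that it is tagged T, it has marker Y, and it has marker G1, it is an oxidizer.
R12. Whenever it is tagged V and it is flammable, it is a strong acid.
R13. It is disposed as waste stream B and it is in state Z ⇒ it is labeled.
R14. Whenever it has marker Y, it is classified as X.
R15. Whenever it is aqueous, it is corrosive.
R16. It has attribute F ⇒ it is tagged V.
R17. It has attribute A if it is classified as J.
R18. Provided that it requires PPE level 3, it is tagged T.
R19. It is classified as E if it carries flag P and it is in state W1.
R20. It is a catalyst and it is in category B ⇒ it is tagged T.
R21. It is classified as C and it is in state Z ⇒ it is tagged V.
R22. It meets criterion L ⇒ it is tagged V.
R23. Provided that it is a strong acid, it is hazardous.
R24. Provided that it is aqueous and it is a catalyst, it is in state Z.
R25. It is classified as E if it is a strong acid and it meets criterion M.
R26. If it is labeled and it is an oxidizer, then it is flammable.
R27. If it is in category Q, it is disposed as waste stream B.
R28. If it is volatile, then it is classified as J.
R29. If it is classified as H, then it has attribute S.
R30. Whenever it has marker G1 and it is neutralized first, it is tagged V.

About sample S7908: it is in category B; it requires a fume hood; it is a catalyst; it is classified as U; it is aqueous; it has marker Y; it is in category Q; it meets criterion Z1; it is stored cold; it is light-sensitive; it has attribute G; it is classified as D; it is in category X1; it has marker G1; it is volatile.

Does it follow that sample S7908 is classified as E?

By R1 (it is classified as D): it is in state W1.
By R7 (it meets criterion Z1, it has marker G1): it reacts with water.
By R20 (it is a catalyst, it is in category B): it is tagged T.
By R24 (it is aqueous, it is a catalyst): it is in state Z.
By R27 (it is in category Q): it is disposed as waste stream B.
By R28 (it is volatile): it is classified as J.
By R4 (it is classified as J, it is in category X1, it is in state W1): it has attribute F.
By R6 (it reacts with water, it has attribute G, it is in category B): it meets criterion N.
By R11 (it is tagged T, it has marker Y, it has marker G1): it is an oxidizer.
By R13 (it is disposed as waste stream B, it is in state Z): it is labeled.
By R16 (it has attribute F): it is tagged V.
By R26 (it is labeled, it is an oxidizer): it is flammable.
By R12 (it is tagged V, it is flammable): it is a strong acid.
By R23 (it is a strong acid): it is hazardous.
By R3 (it is hazardous, it meets criterion N): it is classified as E.

Yes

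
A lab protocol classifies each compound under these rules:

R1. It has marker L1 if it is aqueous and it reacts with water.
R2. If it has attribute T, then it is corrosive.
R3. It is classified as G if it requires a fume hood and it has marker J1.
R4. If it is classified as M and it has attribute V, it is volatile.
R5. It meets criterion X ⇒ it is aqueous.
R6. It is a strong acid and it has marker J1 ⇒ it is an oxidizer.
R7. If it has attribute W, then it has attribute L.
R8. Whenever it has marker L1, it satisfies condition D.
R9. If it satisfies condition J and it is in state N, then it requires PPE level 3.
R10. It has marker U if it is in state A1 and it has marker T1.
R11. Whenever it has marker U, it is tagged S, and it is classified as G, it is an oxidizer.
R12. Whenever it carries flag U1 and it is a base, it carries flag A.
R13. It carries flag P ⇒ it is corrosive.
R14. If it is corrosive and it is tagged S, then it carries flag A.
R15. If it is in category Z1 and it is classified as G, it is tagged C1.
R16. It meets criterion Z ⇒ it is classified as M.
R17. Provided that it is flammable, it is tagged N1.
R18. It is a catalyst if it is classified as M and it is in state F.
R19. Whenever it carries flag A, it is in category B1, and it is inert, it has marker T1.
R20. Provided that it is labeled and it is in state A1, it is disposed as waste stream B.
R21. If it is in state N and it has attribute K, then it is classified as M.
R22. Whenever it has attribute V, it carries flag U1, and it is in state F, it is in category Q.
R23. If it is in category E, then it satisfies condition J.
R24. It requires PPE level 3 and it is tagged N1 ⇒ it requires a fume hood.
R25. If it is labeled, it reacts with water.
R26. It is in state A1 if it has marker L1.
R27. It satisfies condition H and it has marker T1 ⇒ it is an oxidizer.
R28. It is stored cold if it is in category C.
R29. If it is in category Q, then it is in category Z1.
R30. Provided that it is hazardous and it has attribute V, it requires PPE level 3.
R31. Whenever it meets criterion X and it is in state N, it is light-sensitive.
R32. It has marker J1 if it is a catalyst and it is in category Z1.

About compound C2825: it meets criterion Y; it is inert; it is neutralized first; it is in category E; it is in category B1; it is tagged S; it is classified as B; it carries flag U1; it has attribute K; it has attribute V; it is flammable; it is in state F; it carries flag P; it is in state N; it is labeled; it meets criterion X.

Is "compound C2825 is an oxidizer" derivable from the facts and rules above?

By R5 (it meets criterion X): it is aqueous.
By R13 (it carries flag P): it is corrosive.
By R14 (it is corrosive, it is tagged S): it carries flag A.
By R17 (it is flammable): it is tagged N1.
By R19 (it carries flag A, it is in category B1, it is inert): it has marker T1.
By R21 (it is in state N, it has attribute K): it is classified as M.
By R22 (it has attribute V, it carries flag U1, it is in state F): it is in category Q.
By R23 (it is in category E): it satisfies condition J.
By R25 (it is labeled): it reacts with water.
By R29 (it is in category Q): it is in category Z1.
By R1 (it is aqueous, it reacts with water): it has marker L1.
By R9 (it satisfies condition J, it is in state N): it requires PPE level 3.
By R18 (it is classified as M, it is in state F): it is a catalyst.
By R24 (it requires PPE level 3, it is tagged N1): it requires a fume hood.
By R26 (it has marker L1): it is in state A1.
By R32 (it is a catalyst, it is in category Z1): it has marker J1.
By R3 (it requires a fume hood, it has marker J1): it is classified as G.
By R10 (it is in state A1, it has marker T1): it has marker U.
By R11 (it has marker U, it is tagged S, it is classified as G): it is an oxidizer.

Yes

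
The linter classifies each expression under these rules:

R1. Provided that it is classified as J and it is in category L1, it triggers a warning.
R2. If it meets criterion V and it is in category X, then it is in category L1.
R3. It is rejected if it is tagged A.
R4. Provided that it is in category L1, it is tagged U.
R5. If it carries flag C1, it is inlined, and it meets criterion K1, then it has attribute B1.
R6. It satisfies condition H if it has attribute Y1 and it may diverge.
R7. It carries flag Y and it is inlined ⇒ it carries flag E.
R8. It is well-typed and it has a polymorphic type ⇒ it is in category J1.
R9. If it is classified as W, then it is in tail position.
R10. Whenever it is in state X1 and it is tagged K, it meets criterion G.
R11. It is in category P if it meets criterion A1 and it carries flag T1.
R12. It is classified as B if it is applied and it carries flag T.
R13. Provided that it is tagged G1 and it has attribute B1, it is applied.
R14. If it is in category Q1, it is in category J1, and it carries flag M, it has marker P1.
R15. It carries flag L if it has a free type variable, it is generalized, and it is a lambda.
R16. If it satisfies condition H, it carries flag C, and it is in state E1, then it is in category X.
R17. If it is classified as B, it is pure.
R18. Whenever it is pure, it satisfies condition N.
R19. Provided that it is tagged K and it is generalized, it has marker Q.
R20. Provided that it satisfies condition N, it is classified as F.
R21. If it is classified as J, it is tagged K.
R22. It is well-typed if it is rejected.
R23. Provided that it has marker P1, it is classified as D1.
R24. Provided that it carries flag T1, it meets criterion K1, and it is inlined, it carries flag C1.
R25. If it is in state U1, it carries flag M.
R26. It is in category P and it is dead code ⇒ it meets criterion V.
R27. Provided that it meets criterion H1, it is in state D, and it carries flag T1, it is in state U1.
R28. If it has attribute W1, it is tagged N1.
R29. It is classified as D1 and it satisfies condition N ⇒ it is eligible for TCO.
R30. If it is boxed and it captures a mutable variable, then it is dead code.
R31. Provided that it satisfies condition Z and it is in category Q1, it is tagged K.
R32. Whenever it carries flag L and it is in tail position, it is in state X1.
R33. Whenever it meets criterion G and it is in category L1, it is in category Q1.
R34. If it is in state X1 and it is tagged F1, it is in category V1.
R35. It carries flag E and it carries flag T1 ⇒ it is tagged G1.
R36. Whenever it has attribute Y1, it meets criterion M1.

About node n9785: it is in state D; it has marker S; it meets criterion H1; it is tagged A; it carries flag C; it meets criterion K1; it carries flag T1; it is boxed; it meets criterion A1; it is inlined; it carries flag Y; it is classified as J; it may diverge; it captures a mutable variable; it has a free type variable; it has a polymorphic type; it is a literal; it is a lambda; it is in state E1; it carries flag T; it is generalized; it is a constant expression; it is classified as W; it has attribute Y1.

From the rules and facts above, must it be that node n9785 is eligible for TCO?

Yes

By R3 (it is tagged A): it is rejected.
By R6 (it has attribute Y1, it may diverge): it satisfies condition H.
By R7 (it carries flag Y, it is inlined): it carries flag E.
By R9 (it is classified as W): it is in tail position.
By R11 (it meets criterion A1, it carries flag T1): it is in category P.
By R15 (it has a free type variable, it is generalized, it is a lambda): it carries flag L.
By R16 (it satisfies condition H, it carries flag C, it is in state E1): it is in category X.
By R21 (it is classified as J): it is tagged K.
By R22 (it is rejected): it is well-typed.
By R24 (it carries flag T1, it meets criterion K1, it is inlined): it carries flag C1.
By R27 (it meets criterion H1, it is in state D, it carries flag T1): it is in state U1.
By R30 (it is boxed, it captures a mutable variable): it is dead code.
By R32 (it carries flag L, it is in tail position): it is in state X1.
By R35 (it carries flag E, it carries flag T1): it is tagged G1.
By R5 (it carries flag C1, it is inlined, it meets criterion K1): it has attribute B1.
By R8 (it is well-typed, it has a polymorphic type): it is in category J1.
By R10 (it is in state X1, it is tagged K): it meets criterion G.
By R13 (it is tagged G1, it has attribute B1): it is applied.
By R25 (it is in state U1): it carries flag M.
By R26 (it is in category P, it is dead code): it meets criterion V.
By R2 (it meets criterion V, it is in category X): it is in category L1.
By R12 (it is applied, it carries flag T): it is classified as B.
By R17 (it is classified as B): it is pure.
By R18 (it is pure): it satisfies condition N.
By R33 (it meets criterion G, it is in category L1): it is in category Q1.
By R14 (it is in category Q1, it is in category J1, it carries flag M): it has marker P1.
By R23 (it has marker P1): it is classified as D1.
By R29 (it is classified as D1, it satisfies condition N): it is eligible for TCO.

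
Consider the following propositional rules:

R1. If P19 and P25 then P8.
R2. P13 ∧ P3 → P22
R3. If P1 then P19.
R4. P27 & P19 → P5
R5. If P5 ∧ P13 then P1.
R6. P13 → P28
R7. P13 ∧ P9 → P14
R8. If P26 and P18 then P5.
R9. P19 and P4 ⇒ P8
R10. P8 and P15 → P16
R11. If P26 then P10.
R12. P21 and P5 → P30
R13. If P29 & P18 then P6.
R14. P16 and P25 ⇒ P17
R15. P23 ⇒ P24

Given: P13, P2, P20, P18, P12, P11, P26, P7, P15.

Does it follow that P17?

Forward chaining from the given facts derives: P28, P5, P10, P1, P19.
The only rule concluding P17 is R14, which needs P16; that is never established.

No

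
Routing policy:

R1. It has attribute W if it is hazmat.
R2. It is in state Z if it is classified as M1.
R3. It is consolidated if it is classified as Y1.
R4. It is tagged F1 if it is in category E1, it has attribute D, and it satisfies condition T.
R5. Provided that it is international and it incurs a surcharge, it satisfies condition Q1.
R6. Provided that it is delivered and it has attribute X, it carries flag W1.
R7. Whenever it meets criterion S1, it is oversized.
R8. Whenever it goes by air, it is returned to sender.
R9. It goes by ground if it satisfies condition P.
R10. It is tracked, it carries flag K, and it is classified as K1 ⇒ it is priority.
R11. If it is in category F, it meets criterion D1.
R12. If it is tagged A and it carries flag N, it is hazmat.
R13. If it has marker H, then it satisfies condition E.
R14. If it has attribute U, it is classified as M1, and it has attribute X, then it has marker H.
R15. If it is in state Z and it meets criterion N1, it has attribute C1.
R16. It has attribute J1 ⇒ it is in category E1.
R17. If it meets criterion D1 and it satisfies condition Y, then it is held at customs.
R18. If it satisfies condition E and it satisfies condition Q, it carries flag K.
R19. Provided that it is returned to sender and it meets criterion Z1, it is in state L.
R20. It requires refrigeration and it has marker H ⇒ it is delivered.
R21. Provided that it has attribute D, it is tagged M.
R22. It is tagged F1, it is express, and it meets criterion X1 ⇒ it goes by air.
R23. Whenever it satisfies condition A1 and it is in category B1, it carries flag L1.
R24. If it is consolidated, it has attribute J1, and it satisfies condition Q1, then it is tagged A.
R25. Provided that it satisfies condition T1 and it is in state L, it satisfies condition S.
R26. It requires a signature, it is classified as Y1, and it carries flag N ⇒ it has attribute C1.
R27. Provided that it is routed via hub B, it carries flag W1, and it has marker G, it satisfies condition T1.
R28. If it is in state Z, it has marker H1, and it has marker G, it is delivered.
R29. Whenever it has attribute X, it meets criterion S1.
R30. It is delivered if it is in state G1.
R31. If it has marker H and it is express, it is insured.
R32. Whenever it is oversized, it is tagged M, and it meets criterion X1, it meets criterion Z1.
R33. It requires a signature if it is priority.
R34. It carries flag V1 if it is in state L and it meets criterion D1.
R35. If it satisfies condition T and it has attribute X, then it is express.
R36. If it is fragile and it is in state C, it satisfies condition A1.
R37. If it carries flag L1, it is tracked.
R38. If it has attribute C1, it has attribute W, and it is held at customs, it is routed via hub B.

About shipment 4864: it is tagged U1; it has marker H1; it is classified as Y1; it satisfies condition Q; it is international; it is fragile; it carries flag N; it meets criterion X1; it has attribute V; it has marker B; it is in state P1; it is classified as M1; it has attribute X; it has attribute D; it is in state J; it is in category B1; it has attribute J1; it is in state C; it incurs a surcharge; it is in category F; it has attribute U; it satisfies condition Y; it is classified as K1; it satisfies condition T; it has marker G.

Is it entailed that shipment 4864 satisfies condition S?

By R2 (it is classified as M1): it is in state Z.
By R3 (it is classified as Y1): it is consolidated.
By R5 (it is international, it incurs a surcharge): it satisfies condition Q1.
By R11 (it is in category F): it meets criterion D1.
By R14 (it has attribute U, it is classified as M1, it has attribute X): it has marker H.
By R16 (it has attribute J1): it is in category E1.
By R17 (it meets criterion D1, it satisfies condition Y): it is held at customs.
By R21 (it has attribute D): it is tagged M.
By R24 (it is consolidated, it has attribute J1, it satisfies condition Q1): it is tagged A.
By R28 (it is in state Z, it has marker H1, it has marker G): it is delivered.
By R29 (it has attribute X): it meets criterion S1.
By R35 (it satisfies condition T, it has attribute X): it is express.
By R36 (it is fragile, it is in state C): it satisfies condition A1.
By R4 (it is in category E1, it has attribute D, it satisfies condition T): it is tagged F1.
By R6 (it is delivered, it has attribute X): it carries flag W1.
By R7 (it meets criterion S1): it is oversized.
By R12 (it is tagged A, it carries flag N): it is hazmat.
By R13 (it has marker H): it satisfies condition E.
By R18 (it satisfies condition E, it satisfies condition Q): it carries flag K.
By R22 (it is tagged F1, it is express, it meets criterion X1): it goes by air.
By R23 (it satisfies condition A1, it is in category B1): it carries flag L1.
By R32 (it is oversized, it is tagged M, it meets criterion X1): it meets criterion Z1.
By R37 (it carries flag L1): it is tracked.
By R1 (it is hazmat): it has attribute W.
By R8 (it goes by air): it is returned to sender.
By R10 (it is tracked, it carries flag K, it is classified as K1): it is priority.
By R19 (it is returned to sender, it meets criterion Z1): it is in state L.
By R33 (it is priority): it requires a signature.
By R26 (it requires a signature, it is classified as Y1, it carries flag N): it has attribute C1.
By R38 (it has attribute C1, it has attribute W, it is held at customs): it is routed via hub B.
By R27 (it is routed via hub B, it carries flag W1, it has marker G): it satisfies condition T1.
By R25 (it satisfies condition T1, it is in state L): it satisfies condition S.

Yes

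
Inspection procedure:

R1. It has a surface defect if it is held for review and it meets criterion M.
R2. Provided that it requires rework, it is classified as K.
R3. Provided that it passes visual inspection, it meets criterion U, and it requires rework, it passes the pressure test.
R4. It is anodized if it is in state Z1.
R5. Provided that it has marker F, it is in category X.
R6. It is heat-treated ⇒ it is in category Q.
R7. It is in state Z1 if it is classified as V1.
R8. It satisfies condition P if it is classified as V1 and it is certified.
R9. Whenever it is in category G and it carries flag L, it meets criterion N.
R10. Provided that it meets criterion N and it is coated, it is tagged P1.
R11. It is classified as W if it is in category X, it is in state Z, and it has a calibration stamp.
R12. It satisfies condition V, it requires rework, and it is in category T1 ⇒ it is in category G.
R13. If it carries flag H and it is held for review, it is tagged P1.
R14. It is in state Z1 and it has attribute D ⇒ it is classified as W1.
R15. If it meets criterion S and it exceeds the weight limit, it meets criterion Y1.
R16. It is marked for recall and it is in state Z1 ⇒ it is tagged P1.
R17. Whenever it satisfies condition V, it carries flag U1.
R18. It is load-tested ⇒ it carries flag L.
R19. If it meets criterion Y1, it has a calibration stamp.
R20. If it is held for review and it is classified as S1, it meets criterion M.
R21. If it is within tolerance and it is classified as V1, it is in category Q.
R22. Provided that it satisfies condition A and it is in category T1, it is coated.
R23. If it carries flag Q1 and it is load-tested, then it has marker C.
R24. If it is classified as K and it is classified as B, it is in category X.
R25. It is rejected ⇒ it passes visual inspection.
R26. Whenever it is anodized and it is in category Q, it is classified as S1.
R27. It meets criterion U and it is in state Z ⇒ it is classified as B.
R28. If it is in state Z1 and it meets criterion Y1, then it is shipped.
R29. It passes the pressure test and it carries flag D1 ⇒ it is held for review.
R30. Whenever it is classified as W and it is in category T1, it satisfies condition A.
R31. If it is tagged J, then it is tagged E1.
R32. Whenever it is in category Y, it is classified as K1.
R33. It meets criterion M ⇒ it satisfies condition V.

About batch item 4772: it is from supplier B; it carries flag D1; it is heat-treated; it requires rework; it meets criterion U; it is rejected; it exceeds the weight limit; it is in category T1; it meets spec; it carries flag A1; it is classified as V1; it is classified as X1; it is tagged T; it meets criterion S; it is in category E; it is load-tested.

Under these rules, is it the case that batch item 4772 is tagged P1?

Forward chaining from the given facts derives: is classified as K, is in category Q, is in state Z1, meets criterion Y1, carries flag L, has a calibration stamp, passes visual inspection, is shipped, passes the pressure test, is anodized, is classified as S1, is held for review, meets criterion M, satisfies condition V, has a surface defect, is in category G, carries flag U1, meets criterion N.
Rules concluding "it is tagged P1": R10 needs "it is coated"; R13 needs "it carries flag H"; R16 needs "it is marked for recall" — none of these are established.

No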